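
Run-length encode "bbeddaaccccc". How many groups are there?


Input: bbeddaaccccc
Scanning for consecutive runs:
  Group 1: 'b' x 2 (positions 0-1)
  Group 2: 'e' x 1 (positions 2-2)
  Group 3: 'd' x 2 (positions 3-4)
  Group 4: 'a' x 2 (positions 5-6)
  Group 5: 'c' x 5 (positions 7-11)
Total groups: 5

5


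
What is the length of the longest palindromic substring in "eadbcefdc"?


Input: "eadbcefdc"
Checking substrings for palindromes:
  No multi-char palindromic substrings found
Longest palindromic substring: "e" with length 1

1


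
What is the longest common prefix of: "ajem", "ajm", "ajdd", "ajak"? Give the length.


Words: ajem, ajm, ajdd, ajak
  Position 0: all 'a' => match
  Position 1: all 'j' => match
  Position 2: ('e', 'm', 'd', 'a') => mismatch, stop
LCP = "aj" (length 2)

2


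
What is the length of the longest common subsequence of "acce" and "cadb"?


LCS of "acce" and "cadb"
DP table:
           c    a    d    b
      0    0    0    0    0
  a   0    0    1    1    1
  c   0    1    1    1    1
  c   0    1    1    1    1
  e   0    1    1    1    1
LCS length = dp[4][4] = 1

1


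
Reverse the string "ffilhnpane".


Input: ffilhnpane
Reading characters right to left:
  Position 9: 'e'
  Position 8: 'n'
  Position 7: 'a'
  Position 6: 'p'
  Position 5: 'n'
  Position 4: 'h'
  Position 3: 'l'
  Position 2: 'i'
  Position 1: 'f'
  Position 0: 'f'
Reversed: enapnhliff

enapnhliff


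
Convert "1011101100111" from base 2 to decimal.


Input: "1011101100111" in base 2
Positional expansion:
  Digit '1' (value 1) x 2^12 = 4096
  Digit '0' (value 0) x 2^11 = 0
  Digit '1' (value 1) x 2^10 = 1024
  Digit '1' (value 1) x 2^9 = 512
  Digit '1' (value 1) x 2^8 = 256
  Digit '0' (value 0) x 2^7 = 0
  Digit '1' (value 1) x 2^6 = 64
  Digit '1' (value 1) x 2^5 = 32
  Digit '0' (value 0) x 2^4 = 0
  Digit '0' (value 0) x 2^3 = 0
  Digit '1' (value 1) x 2^2 = 4
  Digit '1' (value 1) x 2^1 = 2
  Digit '1' (value 1) x 2^0 = 1
Sum = 5991

5991


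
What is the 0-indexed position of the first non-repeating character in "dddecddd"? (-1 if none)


Input: dddecddd
Character frequencies:
  'c': 1
  'd': 6
  'e': 1
Scanning left to right for freq == 1:
  Position 0 ('d'): freq=6, skip
  Position 1 ('d'): freq=6, skip
  Position 2 ('d'): freq=6, skip
  Position 3 ('e'): unique! => answer = 3

3


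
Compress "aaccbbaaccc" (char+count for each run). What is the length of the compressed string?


Input: aaccbbaaccc
Runs:
  'a' x 2 => "a2"
  'c' x 2 => "c2"
  'b' x 2 => "b2"
  'a' x 2 => "a2"
  'c' x 3 => "c3"
Compressed: "a2c2b2a2c3"
Compressed length: 10

10


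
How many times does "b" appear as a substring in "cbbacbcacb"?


Searching for "b" in "cbbacbcacb"
Scanning each position:
  Position 0: "c" => no
  Position 1: "b" => MATCH
  Position 2: "b" => MATCH
  Position 3: "a" => no
  Position 4: "c" => no
  Position 5: "b" => MATCH
  Position 6: "c" => no
  Position 7: "a" => no
  Position 8: "c" => no
  Position 9: "b" => MATCH
Total occurrences: 4

4


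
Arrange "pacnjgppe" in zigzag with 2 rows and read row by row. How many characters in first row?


Zigzag "pacnjgppe" into 2 rows:
Placing characters:
  'p' => row 0
  'a' => row 1
  'c' => row 0
  'n' => row 1
  'j' => row 0
  'g' => row 1
  'p' => row 0
  'p' => row 1
  'e' => row 0
Rows:
  Row 0: "pcjpe"
  Row 1: "angp"
First row length: 5

5


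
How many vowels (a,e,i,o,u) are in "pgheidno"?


Input: pgheidno
Checking each character:
  'p' at position 0: consonant
  'g' at position 1: consonant
  'h' at position 2: consonant
  'e' at position 3: vowel (running total: 1)
  'i' at position 4: vowel (running total: 2)
  'd' at position 5: consonant
  'n' at position 6: consonant
  'o' at position 7: vowel (running total: 3)
Total vowels: 3

3


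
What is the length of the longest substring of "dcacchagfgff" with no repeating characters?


Input: "dcacchagfgff"
Sliding window (track last position of each char):
  Position 0 ('d'): window [0,0] length 1 -- new best
  Position 1 ('c'): window [0,1] length 2 -- new best
  Position 2 ('a'): window [0,2] length 3 -- new best
  Position 3 ('c'): repeat (last at 1), move window start to 2
  Position 3 ('c'): window [2,3] length 2
  Position 4 ('c'): repeat (last at 3), move window start to 4
  Position 4 ('c'): window [4,4] length 1
  Position 5 ('h'): window [4,5] length 2
  Position 6 ('a'): window [4,6] length 3
  Position 7 ('g'): window [4,7] length 4 -- new best
  Position 8 ('f'): window [4,8] length 5 -- new best
  Position 9 ('g'): repeat (last at 7), move window start to 8
  Position 9 ('g'): window [8,9] length 2
  Position 10 ('f'): repeat (last at 8), move window start to 9
  Position 10 ('f'): window [9,10] length 2
  Position 11 ('f'): repeat (last at 10), move window start to 11
  Position 11 ('f'): window [11,11] length 1
Longest substring with no repeats: "chagf" with length 5

5


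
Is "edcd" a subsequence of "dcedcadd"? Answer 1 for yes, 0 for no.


Check if "edcd" is a subsequence of "dcedcadd"
Greedy scan:
  Position 0 ('d'): no match needed
  Position 1 ('c'): no match needed
  Position 2 ('e'): matches sub[0] = 'e'
  Position 3 ('d'): matches sub[1] = 'd'
  Position 4 ('c'): matches sub[2] = 'c'
  Position 5 ('a'): no match needed
  Position 6 ('d'): matches sub[3] = 'd'
  Position 7 ('d'): no match needed
All 4 characters matched => is a subsequence

1


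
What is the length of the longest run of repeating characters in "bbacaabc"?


Input: "bbacaabc"
Scanning for longest run:
  Position 1 ('b'): continues run of 'b', length=2
  Position 2 ('a'): new char, reset run to 1
  Position 3 ('c'): new char, reset run to 1
  Position 4 ('a'): new char, reset run to 1
  Position 5 ('a'): continues run of 'a', length=2
  Position 6 ('b'): new char, reset run to 1
  Position 7 ('c'): new char, reset run to 1
Longest run: 'b' with length 2

2


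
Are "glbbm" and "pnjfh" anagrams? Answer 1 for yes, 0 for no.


Strings: "glbbm", "pnjfh"
Sorted first:  bbglm
Sorted second: fhjnp
Differ at position 0: 'b' vs 'f' => not anagrams

0


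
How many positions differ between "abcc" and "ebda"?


Comparing "abcc" and "ebda" position by position:
  Position 0: 'a' vs 'e' => DIFFER
  Position 1: 'b' vs 'b' => same
  Position 2: 'c' vs 'd' => DIFFER
  Position 3: 'c' vs 'a' => DIFFER
Positions that differ: 3

3


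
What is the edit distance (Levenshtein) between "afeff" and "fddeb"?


Computing edit distance: "afeff" -> "fddeb"
DP table:
           f    d    d    e    b
      0    1    2    3    4    5
  a   1    1    2    3    4    5
  f   2    1    2    3    4    5
  e   3    2    2    3    3    4
  f   4    3    3    3    4    4
  f   5    4    4    4    4    5
Edit distance = dp[5][5] = 5

5


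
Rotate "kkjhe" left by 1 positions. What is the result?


Input: "kkjhe", rotate left by 1
First 1 characters: "k"
Remaining characters: "kjhe"
Concatenate remaining + first: "kjhe" + "k" = "kjhek"

kjhek


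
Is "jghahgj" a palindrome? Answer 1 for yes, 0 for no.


Input: jghahgj
Reversed: jghahgj
  Compare pos 0 ('j') with pos 6 ('j'): match
  Compare pos 1 ('g') with pos 5 ('g'): match
  Compare pos 2 ('h') with pos 4 ('h'): match
Result: palindrome

1


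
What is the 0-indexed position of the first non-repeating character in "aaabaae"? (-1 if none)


Input: aaabaae
Character frequencies:
  'a': 5
  'b': 1
  'e': 1
Scanning left to right for freq == 1:
  Position 0 ('a'): freq=5, skip
  Position 1 ('a'): freq=5, skip
  Position 2 ('a'): freq=5, skip
  Position 3 ('b'): unique! => answer = 3

3


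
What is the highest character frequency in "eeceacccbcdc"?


Input: eeceacccbcdc
Character counts:
  'a': 1
  'b': 1
  'c': 6
  'd': 1
  'e': 3
Maximum frequency: 6

6


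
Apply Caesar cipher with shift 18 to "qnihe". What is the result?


Caesar cipher: shift "qnihe" by 18
  'q' (pos 16) + 18 = pos 8 = 'i'
  'n' (pos 13) + 18 = pos 5 = 'f'
  'i' (pos 8) + 18 = pos 0 = 'a'
  'h' (pos 7) + 18 = pos 25 = 'z'
  'e' (pos 4) + 18 = pos 22 = 'w'
Result: ifazw

ifazw


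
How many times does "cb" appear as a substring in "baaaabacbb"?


Searching for "cb" in "baaaabacbb"
Scanning each position:
  Position 0: "ba" => no
  Position 1: "aa" => no
  Position 2: "aa" => no
  Position 3: "aa" => no
  Position 4: "ab" => no
  Position 5: "ba" => no
  Position 6: "ac" => no
  Position 7: "cb" => MATCH
  Position 8: "bb" => no
Total occurrences: 1

1


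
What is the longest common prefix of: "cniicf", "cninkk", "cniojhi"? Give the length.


Words: cniicf, cninkk, cniojhi
  Position 0: all 'c' => match
  Position 1: all 'n' => match
  Position 2: all 'i' => match
  Position 3: ('i', 'n', 'o') => mismatch, stop
LCP = "cni" (length 3)

3


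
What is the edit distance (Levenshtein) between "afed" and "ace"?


Computing edit distance: "afed" -> "ace"
DP table:
           a    c    e
      0    1    2    3
  a   1    0    1    2
  f   2    1    1    2
  e   3    2    2    1
  d   4    3    3    2
Edit distance = dp[4][3] = 2

2


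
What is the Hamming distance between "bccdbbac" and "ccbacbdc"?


Comparing "bccdbbac" and "ccbacbdc" position by position:
  Position 0: 'b' vs 'c' => differ
  Position 1: 'c' vs 'c' => same
  Position 2: 'c' vs 'b' => differ
  Position 3: 'd' vs 'a' => differ
  Position 4: 'b' vs 'c' => differ
  Position 5: 'b' vs 'b' => same
  Position 6: 'a' vs 'd' => differ
  Position 7: 'c' vs 'c' => same
Total differences (Hamming distance): 5

5


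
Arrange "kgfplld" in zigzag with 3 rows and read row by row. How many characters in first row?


Zigzag "kgfplld" into 3 rows:
Placing characters:
  'k' => row 0
  'g' => row 1
  'f' => row 2
  'p' => row 1
  'l' => row 0
  'l' => row 1
  'd' => row 2
Rows:
  Row 0: "kl"
  Row 1: "gpl"
  Row 2: "fd"
First row length: 2

2


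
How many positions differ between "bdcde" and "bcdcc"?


Comparing "bdcde" and "bcdcc" position by position:
  Position 0: 'b' vs 'b' => same
  Position 1: 'd' vs 'c' => DIFFER
  Position 2: 'c' vs 'd' => DIFFER
  Position 3: 'd' vs 'c' => DIFFER
  Position 4: 'e' vs 'c' => DIFFER
Positions that differ: 4

4


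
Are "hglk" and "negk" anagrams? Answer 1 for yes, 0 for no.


Strings: "hglk", "negk"
Sorted first:  ghkl
Sorted second: egkn
Differ at position 0: 'g' vs 'e' => not anagrams

0


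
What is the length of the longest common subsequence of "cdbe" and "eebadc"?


LCS of "cdbe" and "eebadc"
DP table:
           e    e    b    a    d    c
      0    0    0    0    0    0    0
  c   0    0    0    0    0    0    1
  d   0    0    0    0    0    1    1
  b   0    0    0    1    1    1    1
  e   0    1    1    1    1    1    1
LCS length = dp[4][6] = 1

1


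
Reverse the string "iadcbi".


Input: iadcbi
Reading characters right to left:
  Position 5: 'i'
  Position 4: 'b'
  Position 3: 'c'
  Position 2: 'd'
  Position 1: 'a'
  Position 0: 'i'
Reversed: ibcdai

ibcdai


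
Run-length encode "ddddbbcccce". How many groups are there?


Input: ddddbbcccce
Scanning for consecutive runs:
  Group 1: 'd' x 4 (positions 0-3)
  Group 2: 'b' x 2 (positions 4-5)
  Group 3: 'c' x 4 (positions 6-9)
  Group 4: 'e' x 1 (positions 10-10)
Total groups: 4

4


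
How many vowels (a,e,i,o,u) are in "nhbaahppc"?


Input: nhbaahppc
Checking each character:
  'n' at position 0: consonant
  'h' at position 1: consonant
  'b' at position 2: consonant
  'a' at position 3: vowel (running total: 1)
  'a' at position 4: vowel (running total: 2)
  'h' at position 5: consonant
  'p' at position 6: consonant
  'p' at position 7: consonant
  'c' at position 8: consonant
Total vowels: 2

2


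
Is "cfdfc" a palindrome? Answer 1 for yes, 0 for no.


Input: cfdfc
Reversed: cfdfc
  Compare pos 0 ('c') with pos 4 ('c'): match
  Compare pos 1 ('f') with pos 3 ('f'): match
Result: palindrome

1


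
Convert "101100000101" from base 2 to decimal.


Input: "101100000101" in base 2
Positional expansion:
  Digit '1' (value 1) x 2^11 = 2048
  Digit '0' (value 0) x 2^10 = 0
  Digit '1' (value 1) x 2^9 = 512
  Digit '1' (value 1) x 2^8 = 256
  Digit '0' (value 0) x 2^7 = 0
  Digit '0' (value 0) x 2^6 = 0
  Digit '0' (value 0) x 2^5 = 0
  Digit '0' (value 0) x 2^4 = 0
  Digit '0' (value 0) x 2^3 = 0
  Digit '1' (value 1) x 2^2 = 4
  Digit '0' (value 0) x 2^1 = 0
  Digit '1' (value 1) x 2^0 = 1
Sum = 2821

2821


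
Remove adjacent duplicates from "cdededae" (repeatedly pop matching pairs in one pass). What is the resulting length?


Input: cdededae
Stack-based adjacent duplicate removal:
  Read 'c': push. Stack: c
  Read 'd': push. Stack: cd
  Read 'e': push. Stack: cde
  Read 'd': push. Stack: cded
  Read 'e': push. Stack: cdede
  Read 'd': push. Stack: cdeded
  Read 'a': push. Stack: cdededa
  Read 'e': push. Stack: cdededae
Final stack: "cdededae" (length 8)

8


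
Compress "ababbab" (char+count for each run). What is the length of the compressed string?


Input: ababbab
Runs:
  'a' x 1 => "a1"
  'b' x 1 => "b1"
  'a' x 1 => "a1"
  'b' x 2 => "b2"
  'a' x 1 => "a1"
  'b' x 1 => "b1"
Compressed: "a1b1a1b2a1b1"
Compressed length: 12

12


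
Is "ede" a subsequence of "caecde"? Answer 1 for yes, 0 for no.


Check if "ede" is a subsequence of "caecde"
Greedy scan:
  Position 0 ('c'): no match needed
  Position 1 ('a'): no match needed
  Position 2 ('e'): matches sub[0] = 'e'
  Position 3 ('c'): no match needed
  Position 4 ('d'): matches sub[1] = 'd'
  Position 5 ('e'): matches sub[2] = 'e'
All 3 characters matched => is a subsequence

1


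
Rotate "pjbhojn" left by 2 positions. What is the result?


Input: "pjbhojn", rotate left by 2
First 2 characters: "pj"
Remaining characters: "bhojn"
Concatenate remaining + first: "bhojn" + "pj" = "bhojnpj"

bhojnpj


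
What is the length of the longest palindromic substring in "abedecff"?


Input: "abedecff"
Checking substrings for palindromes:
  [2:5] "ede" (len 3) => palindrome
  [6:8] "ff" (len 2) => palindrome
Longest palindromic substring: "ede" with length 3

3


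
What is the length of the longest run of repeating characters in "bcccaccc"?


Input: "bcccaccc"
Scanning for longest run:
  Position 1 ('c'): new char, reset run to 1
  Position 2 ('c'): continues run of 'c', length=2
  Position 3 ('c'): continues run of 'c', length=3
  Position 4 ('a'): new char, reset run to 1
  Position 5 ('c'): new char, reset run to 1
  Position 6 ('c'): continues run of 'c', length=2
  Position 7 ('c'): continues run of 'c', length=3
Longest run: 'c' with length 3

3


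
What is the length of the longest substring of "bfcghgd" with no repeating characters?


Input: "bfcghgd"
Sliding window (track last position of each char):
  Position 0 ('b'): window [0,0] length 1 -- new best
  Position 1 ('f'): window [0,1] length 2 -- new best
  Position 2 ('c'): window [0,2] length 3 -- new best
  Position 3 ('g'): window [0,3] length 4 -- new best
  Position 4 ('h'): window [0,4] length 5 -- new best
  Position 5 ('g'): repeat (last at 3), move window start to 4
  Position 5 ('g'): window [4,5] length 2
  Position 6 ('d'): window [4,6] length 3
Longest substring with no repeats: "bfcgh" with length 5

5


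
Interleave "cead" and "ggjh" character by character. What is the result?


Interleaving "cead" and "ggjh":
  Position 0: 'c' from first, 'g' from second => "cg"
  Position 1: 'e' from first, 'g' from second => "eg"
  Position 2: 'a' from first, 'j' from second => "aj"
  Position 3: 'd' from first, 'h' from second => "dh"
Result: cgegajdh

cgegajdh


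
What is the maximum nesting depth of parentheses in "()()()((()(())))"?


Input: "()()()((()(())))"
Tracking depth:
  Position 0 '(': depth becomes 1
  Position 1 ')': depth becomes 0
  Position 2 '(': depth becomes 1
  Position 3 ')': depth becomes 0
  Position 4 '(': depth becomes 1
  Position 5 ')': depth becomes 0
  Position 6 '(': depth becomes 1
  Position 7 '(': depth becomes 2
  Position 8 '(': depth becomes 3
  Position 9 ')': depth becomes 2
  Position 10 '(': depth becomes 3
  Position 11 '(': depth becomes 4
  Position 12 ')': depth becomes 3
  Position 13 ')': depth becomes 2
  Position 14 ')': depth becomes 1
  Position 15 ')': depth becomes 0
Maximum depth reached: 4

4


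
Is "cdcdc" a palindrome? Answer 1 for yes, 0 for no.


Input: cdcdc
Reversed: cdcdc
  Compare pos 0 ('c') with pos 4 ('c'): match
  Compare pos 1 ('d') with pos 3 ('d'): match
Result: palindrome

1


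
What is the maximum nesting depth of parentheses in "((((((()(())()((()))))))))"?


Input: "((((((()(())()((()))))))))"
Tracking depth:
  Position 0 '(': depth becomes 1
  Position 1 '(': depth becomes 2
  Position 2 '(': depth becomes 3
  Position 3 '(': depth becomes 4
  Position 4 '(': depth becomes 5
  Position 5 '(': depth becomes 6
  Position 6 '(': depth becomes 7
  Position 7 ')': depth becomes 6
  Position 8 '(': depth becomes 7
  Position 9 '(': depth becomes 8
  Position 10 ')': depth becomes 7
  Position 11 ')': depth becomes 6
  Position 12 '(': depth becomes 7
  Position 13 ')': depth becomes 6
  Position 14 '(': depth becomes 7
  Position 15 '(': depth becomes 8
  Position 16 '(': depth becomes 9
  Position 17 ')': depth becomes 8
  Position 18 ')': depth becomes 7
  Position 19 ')': depth becomes 6
  Position 20 ')': depth becomes 5
  Position 21 ')': depth becomes 4
  Position 22 ')': depth becomes 3
  Position 23 ')': depth becomes 2
  Position 24 ')': depth becomes 1
  Position 25 ')': depth becomes 0
Maximum depth reached: 9

9


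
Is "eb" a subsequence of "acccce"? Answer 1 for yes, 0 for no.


Check if "eb" is a subsequence of "acccce"
Greedy scan:
  Position 0 ('a'): no match needed
  Position 1 ('c'): no match needed
  Position 2 ('c'): no match needed
  Position 3 ('c'): no match needed
  Position 4 ('c'): no match needed
  Position 5 ('e'): matches sub[0] = 'e'
Only matched 1/2 characters => not a subsequence

0


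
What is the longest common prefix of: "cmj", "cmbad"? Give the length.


Words: cmj, cmbad
  Position 0: all 'c' => match
  Position 1: all 'm' => match
  Position 2: ('j', 'b') => mismatch, stop
LCP = "cm" (length 2)

2


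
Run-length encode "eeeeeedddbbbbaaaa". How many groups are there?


Input: eeeeeedddbbbbaaaa
Scanning for consecutive runs:
  Group 1: 'e' x 6 (positions 0-5)
  Group 2: 'd' x 3 (positions 6-8)
  Group 3: 'b' x 4 (positions 9-12)
  Group 4: 'a' x 4 (positions 13-16)
Total groups: 4

4


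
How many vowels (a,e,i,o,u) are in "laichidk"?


Input: laichidk
Checking each character:
  'l' at position 0: consonant
  'a' at position 1: vowel (running total: 1)
  'i' at position 2: vowel (running total: 2)
  'c' at position 3: consonant
  'h' at position 4: consonant
  'i' at position 5: vowel (running total: 3)
  'd' at position 6: consonant
  'k' at position 7: consonant
Total vowels: 3

3


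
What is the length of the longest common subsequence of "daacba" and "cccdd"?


LCS of "daacba" and "cccdd"
DP table:
           c    c    c    d    d
      0    0    0    0    0    0
  d   0    0    0    0    1    1
  a   0    0    0    0    1    1
  a   0    0    0    0    1    1
  c   0    1    1    1    1    1
  b   0    1    1    1    1    1
  a   0    1    1    1    1    1
LCS length = dp[6][5] = 1

1


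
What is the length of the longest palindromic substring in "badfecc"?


Input: "badfecc"
Checking substrings for palindromes:
  [5:7] "cc" (len 2) => palindrome
Longest palindromic substring: "cc" with length 2

2


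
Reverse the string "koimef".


Input: koimef
Reading characters right to left:
  Position 5: 'f'
  Position 4: 'e'
  Position 3: 'm'
  Position 2: 'i'
  Position 1: 'o'
  Position 0: 'k'
Reversed: femiok

femiok


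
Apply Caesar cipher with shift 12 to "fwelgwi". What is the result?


Caesar cipher: shift "fwelgwi" by 12
  'f' (pos 5) + 12 = pos 17 = 'r'
  'w' (pos 22) + 12 = pos 8 = 'i'
  'e' (pos 4) + 12 = pos 16 = 'q'
  'l' (pos 11) + 12 = pos 23 = 'x'
  'g' (pos 6) + 12 = pos 18 = 's'
  'w' (pos 22) + 12 = pos 8 = 'i'
  'i' (pos 8) + 12 = pos 20 = 'u'
Result: riqxsiu

riqxsiu


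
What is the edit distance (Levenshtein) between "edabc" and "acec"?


Computing edit distance: "edabc" -> "acec"
DP table:
           a    c    e    c
      0    1    2    3    4
  e   1    1    2    2    3
  d   2    2    2    3    3
  a   3    2    3    3    4
  b   4    3    3    4    4
  c   5    4    3    4    4
Edit distance = dp[5][4] = 4

4


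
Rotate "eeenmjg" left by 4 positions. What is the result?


Input: "eeenmjg", rotate left by 4
First 4 characters: "eeen"
Remaining characters: "mjg"
Concatenate remaining + first: "mjg" + "eeen" = "mjgeeen"

mjgeeen


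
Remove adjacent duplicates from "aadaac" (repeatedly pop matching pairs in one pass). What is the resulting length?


Input: aadaac
Stack-based adjacent duplicate removal:
  Read 'a': push. Stack: a
  Read 'a': matches stack top 'a' => pop. Stack: (empty)
  Read 'd': push. Stack: d
  Read 'a': push. Stack: da
  Read 'a': matches stack top 'a' => pop. Stack: d
  Read 'c': push. Stack: dc
Final stack: "dc" (length 2)

2


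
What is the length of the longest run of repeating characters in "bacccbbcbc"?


Input: "bacccbbcbc"
Scanning for longest run:
  Position 1 ('a'): new char, reset run to 1
  Position 2 ('c'): new char, reset run to 1
  Position 3 ('c'): continues run of 'c', length=2
  Position 4 ('c'): continues run of 'c', length=3
  Position 5 ('b'): new char, reset run to 1
  Position 6 ('b'): continues run of 'b', length=2
  Position 7 ('c'): new char, reset run to 1
  Position 8 ('b'): new char, reset run to 1
  Position 9 ('c'): new char, reset run to 1
Longest run: 'c' with length 3

3


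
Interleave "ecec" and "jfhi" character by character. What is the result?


Interleaving "ecec" and "jfhi":
  Position 0: 'e' from first, 'j' from second => "ej"
  Position 1: 'c' from first, 'f' from second => "cf"
  Position 2: 'e' from first, 'h' from second => "eh"
  Position 3: 'c' from first, 'i' from second => "ci"
Result: ejcfehci

ejcfehci


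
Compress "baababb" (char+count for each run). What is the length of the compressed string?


Input: baababb
Runs:
  'b' x 1 => "b1"
  'a' x 2 => "a2"
  'b' x 1 => "b1"
  'a' x 1 => "a1"
  'b' x 2 => "b2"
Compressed: "b1a2b1a1b2"
Compressed length: 10

10


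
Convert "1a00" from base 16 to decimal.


Input: "1a00" in base 16
Positional expansion:
  Digit '1' (value 1) x 16^3 = 4096
  Digit 'a' (value 10) x 16^2 = 2560
  Digit '0' (value 0) x 16^1 = 0
  Digit '0' (value 0) x 16^0 = 0
Sum = 6656

6656


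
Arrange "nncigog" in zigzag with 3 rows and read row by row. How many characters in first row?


Zigzag "nncigog" into 3 rows:
Placing characters:
  'n' => row 0
  'n' => row 1
  'c' => row 2
  'i' => row 1
  'g' => row 0
  'o' => row 1
  'g' => row 2
Rows:
  Row 0: "ng"
  Row 1: "nio"
  Row 2: "cg"
First row length: 2

2


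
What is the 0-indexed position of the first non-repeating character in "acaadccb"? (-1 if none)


Input: acaadccb
Character frequencies:
  'a': 3
  'b': 1
  'c': 3
  'd': 1
Scanning left to right for freq == 1:
  Position 0 ('a'): freq=3, skip
  Position 1 ('c'): freq=3, skip
  Position 2 ('a'): freq=3, skip
  Position 3 ('a'): freq=3, skip
  Position 4 ('d'): unique! => answer = 4

4


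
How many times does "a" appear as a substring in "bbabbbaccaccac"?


Searching for "a" in "bbabbbaccaccac"
Scanning each position:
  Position 0: "b" => no
  Position 1: "b" => no
  Position 2: "a" => MATCH
  Position 3: "b" => no
  Position 4: "b" => no
  Position 5: "b" => no
  Position 6: "a" => MATCH
  Position 7: "c" => no
  Position 8: "c" => no
  Position 9: "a" => MATCH
  Position 10: "c" => no
  Position 11: "c" => no
  Position 12: "a" => MATCH
  Position 13: "c" => no
Total occurrences: 4

4


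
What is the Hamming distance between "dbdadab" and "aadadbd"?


Comparing "dbdadab" and "aadadbd" position by position:
  Position 0: 'd' vs 'a' => differ
  Position 1: 'b' vs 'a' => differ
  Position 2: 'd' vs 'd' => same
  Position 3: 'a' vs 'a' => same
  Position 4: 'd' vs 'd' => same
  Position 5: 'a' vs 'b' => differ
  Position 6: 'b' vs 'd' => differ
Total differences (Hamming distance): 4

4


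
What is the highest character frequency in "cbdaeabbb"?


Input: cbdaeabbb
Character counts:
  'a': 2
  'b': 4
  'c': 1
  'd': 1
  'e': 1
Maximum frequency: 4

4


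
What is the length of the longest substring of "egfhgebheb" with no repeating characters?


Input: "egfhgebheb"
Sliding window (track last position of each char):
  Position 0 ('e'): window [0,0] length 1 -- new best
  Position 1 ('g'): window [0,1] length 2 -- new best
  Position 2 ('f'): window [0,2] length 3 -- new best
  Position 3 ('h'): window [0,3] length 4 -- new best
  Position 4 ('g'): repeat (last at 1), move window start to 2
  Position 4 ('g'): window [2,4] length 3
  Position 5 ('e'): window [2,5] length 4
  Position 6 ('b'): window [2,6] length 5 -- new best
  Position 7 ('h'): repeat (last at 3), move window start to 4
  Position 7 ('h'): window [4,7] length 4
  Position 8 ('e'): repeat (last at 5), move window start to 6
  Position 8 ('e'): window [6,8] length 3
  Position 9 ('b'): repeat (last at 6), move window start to 7
  Position 9 ('b'): window [7,9] length 3
Longest substring with no repeats: "fhgeb" with length 5

5


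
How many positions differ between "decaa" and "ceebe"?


Comparing "decaa" and "ceebe" position by position:
  Position 0: 'd' vs 'c' => DIFFER
  Position 1: 'e' vs 'e' => same
  Position 2: 'c' vs 'e' => DIFFER
  Position 3: 'a' vs 'b' => DIFFER
  Position 4: 'a' vs 'e' => DIFFER
Positions that differ: 4

4


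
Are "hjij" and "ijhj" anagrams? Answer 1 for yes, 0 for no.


Strings: "hjij", "ijhj"
Sorted first:  hijj
Sorted second: hijj
Sorted forms match => anagrams

1


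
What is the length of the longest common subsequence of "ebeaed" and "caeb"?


LCS of "ebeaed" and "caeb"
DP table:
           c    a    e    b
      0    0    0    0    0
  e   0    0    0    1    1
  b   0    0    0    1    2
  e   0    0    0    1    2
  a   0    0    1    1    2
  e   0    0    1    2    2
  d   0    0    1    2    2
LCS length = dp[6][4] = 2

2


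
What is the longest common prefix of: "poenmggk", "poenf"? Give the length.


Words: poenmggk, poenf
  Position 0: all 'p' => match
  Position 1: all 'o' => match
  Position 2: all 'e' => match
  Position 3: all 'n' => match
  Position 4: ('m', 'f') => mismatch, stop
LCP = "poen" (length 4)

4


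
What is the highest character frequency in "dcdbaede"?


Input: dcdbaede
Character counts:
  'a': 1
  'b': 1
  'c': 1
  'd': 3
  'e': 2
Maximum frequency: 3

3


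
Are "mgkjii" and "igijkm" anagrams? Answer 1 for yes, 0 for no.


Strings: "mgkjii", "igijkm"
Sorted first:  giijkm
Sorted second: giijkm
Sorted forms match => anagrams

1


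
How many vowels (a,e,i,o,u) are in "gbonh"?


Input: gbonh
Checking each character:
  'g' at position 0: consonant
  'b' at position 1: consonant
  'o' at position 2: vowel (running total: 1)
  'n' at position 3: consonant
  'h' at position 4: consonant
Total vowels: 1

1


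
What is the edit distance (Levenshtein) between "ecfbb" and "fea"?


Computing edit distance: "ecfbb" -> "fea"
DP table:
           f    e    a
      0    1    2    3
  e   1    1    1    2
  c   2    2    2    2
  f   3    2    3    3
  b   4    3    3    4
  b   5    4    4    4
Edit distance = dp[5][3] = 4

4


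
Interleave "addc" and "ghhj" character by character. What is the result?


Interleaving "addc" and "ghhj":
  Position 0: 'a' from first, 'g' from second => "ag"
  Position 1: 'd' from first, 'h' from second => "dh"
  Position 2: 'd' from first, 'h' from second => "dh"
  Position 3: 'c' from first, 'j' from second => "cj"
Result: agdhdhcj

agdhdhcj


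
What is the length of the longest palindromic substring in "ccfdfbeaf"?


Input: "ccfdfbeaf"
Checking substrings for palindromes:
  [2:5] "fdf" (len 3) => palindrome
  [0:2] "cc" (len 2) => palindrome
Longest palindromic substring: "fdf" with length 3

3


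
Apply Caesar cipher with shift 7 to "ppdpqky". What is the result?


Caesar cipher: shift "ppdpqky" by 7
  'p' (pos 15) + 7 = pos 22 = 'w'
  'p' (pos 15) + 7 = pos 22 = 'w'
  'd' (pos 3) + 7 = pos 10 = 'k'
  'p' (pos 15) + 7 = pos 22 = 'w'
  'q' (pos 16) + 7 = pos 23 = 'x'
  'k' (pos 10) + 7 = pos 17 = 'r'
  'y' (pos 24) + 7 = pos 5 = 'f'
Result: wwkwxrf

wwkwxrf


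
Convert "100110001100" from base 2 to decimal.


Input: "100110001100" in base 2
Positional expansion:
  Digit '1' (value 1) x 2^11 = 2048
  Digit '0' (value 0) x 2^10 = 0
  Digit '0' (value 0) x 2^9 = 0
  Digit '1' (value 1) x 2^8 = 256
  Digit '1' (value 1) x 2^7 = 128
  Digit '0' (value 0) x 2^6 = 0
  Digit '0' (value 0) x 2^5 = 0
  Digit '0' (value 0) x 2^4 = 0
  Digit '1' (value 1) x 2^3 = 8
  Digit '1' (value 1) x 2^2 = 4
  Digit '0' (value 0) x 2^1 = 0
  Digit '0' (value 0) x 2^0 = 0
Sum = 2444

2444


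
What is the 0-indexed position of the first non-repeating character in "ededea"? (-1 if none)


Input: ededea
Character frequencies:
  'a': 1
  'd': 2
  'e': 3
Scanning left to right for freq == 1:
  Position 0 ('e'): freq=3, skip
  Position 1 ('d'): freq=2, skip
  Position 2 ('e'): freq=3, skip
  Position 3 ('d'): freq=2, skip
  Position 4 ('e'): freq=3, skip
  Position 5 ('a'): unique! => answer = 5

5


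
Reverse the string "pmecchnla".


Input: pmecchnla
Reading characters right to left:
  Position 8: 'a'
  Position 7: 'l'
  Position 6: 'n'
  Position 5: 'h'
  Position 4: 'c'
  Position 3: 'c'
  Position 2: 'e'
  Position 1: 'm'
  Position 0: 'p'
Reversed: alnhccemp

alnhccemp


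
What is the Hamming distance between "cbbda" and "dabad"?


Comparing "cbbda" and "dabad" position by position:
  Position 0: 'c' vs 'd' => differ
  Position 1: 'b' vs 'a' => differ
  Position 2: 'b' vs 'b' => same
  Position 3: 'd' vs 'a' => differ
  Position 4: 'a' vs 'd' => differ
Total differences (Hamming distance): 4

4


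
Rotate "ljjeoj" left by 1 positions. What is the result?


Input: "ljjeoj", rotate left by 1
First 1 characters: "l"
Remaining characters: "jjeoj"
Concatenate remaining + first: "jjeoj" + "l" = "jjeojl"

jjeojl


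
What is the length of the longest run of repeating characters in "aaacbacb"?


Input: "aaacbacb"
Scanning for longest run:
  Position 1 ('a'): continues run of 'a', length=2
  Position 2 ('a'): continues run of 'a', length=3
  Position 3 ('c'): new char, reset run to 1
  Position 4 ('b'): new char, reset run to 1
  Position 5 ('a'): new char, reset run to 1
  Position 6 ('c'): new char, reset run to 1
  Position 7 ('b'): new char, reset run to 1
Longest run: 'a' with length 3

3


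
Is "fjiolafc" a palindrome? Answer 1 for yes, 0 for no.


Input: fjiolafc
Reversed: cfaloijf
  Compare pos 0 ('f') with pos 7 ('c'): MISMATCH
  Compare pos 1 ('j') with pos 6 ('f'): MISMATCH
  Compare pos 2 ('i') with pos 5 ('a'): MISMATCH
  Compare pos 3 ('o') with pos 4 ('l'): MISMATCH
Result: not a palindrome

0


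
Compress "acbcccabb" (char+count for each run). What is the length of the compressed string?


Input: acbcccabb
Runs:
  'a' x 1 => "a1"
  'c' x 1 => "c1"
  'b' x 1 => "b1"
  'c' x 3 => "c3"
  'a' x 1 => "a1"
  'b' x 2 => "b2"
Compressed: "a1c1b1c3a1b2"
Compressed length: 12

12


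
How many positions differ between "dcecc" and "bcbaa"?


Comparing "dcecc" and "bcbaa" position by position:
  Position 0: 'd' vs 'b' => DIFFER
  Position 1: 'c' vs 'c' => same
  Position 2: 'e' vs 'b' => DIFFER
  Position 3: 'c' vs 'a' => DIFFER
  Position 4: 'c' vs 'a' => DIFFER
Positions that differ: 4

4


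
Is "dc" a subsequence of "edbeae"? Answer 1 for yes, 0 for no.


Check if "dc" is a subsequence of "edbeae"
Greedy scan:
  Position 0 ('e'): no match needed
  Position 1 ('d'): matches sub[0] = 'd'
  Position 2 ('b'): no match needed
  Position 3 ('e'): no match needed
  Position 4 ('a'): no match needed
  Position 5 ('e'): no match needed
Only matched 1/2 characters => not a subsequence

0


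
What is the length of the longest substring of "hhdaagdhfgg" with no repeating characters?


Input: "hhdaagdhfgg"
Sliding window (track last position of each char):
  Position 0 ('h'): window [0,0] length 1 -- new best
  Position 1 ('h'): repeat (last at 0), move window start to 1
  Position 1 ('h'): window [1,1] length 1
  Position 2 ('d'): window [1,2] length 2 -- new best
  Position 3 ('a'): window [1,3] length 3 -- new best
  Position 4 ('a'): repeat (last at 3), move window start to 4
  Position 4 ('a'): window [4,4] length 1
  Position 5 ('g'): window [4,5] length 2
  Position 6 ('d'): window [4,6] length 3
  Position 7 ('h'): window [4,7] length 4 -- new best
  Position 8 ('f'): window [4,8] length 5 -- new best
  Position 9 ('g'): repeat (last at 5), move window start to 6
  Position 9 ('g'): window [6,9] length 4
  Position 10 ('g'): repeat (last at 9), move window start to 10
  Position 10 ('g'): window [10,10] length 1
Longest substring with no repeats: "agdhf" with length 5

5


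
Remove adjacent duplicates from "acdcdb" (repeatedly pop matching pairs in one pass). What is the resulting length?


Input: acdcdb
Stack-based adjacent duplicate removal:
  Read 'a': push. Stack: a
  Read 'c': push. Stack: ac
  Read 'd': push. Stack: acd
  Read 'c': push. Stack: acdc
  Read 'd': push. Stack: acdcd
  Read 'b': push. Stack: acdcdb
Final stack: "acdcdb" (length 6)

6


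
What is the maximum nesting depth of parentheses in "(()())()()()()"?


Input: "(()())()()()()"
Tracking depth:
  Position 0 '(': depth becomes 1
  Position 1 '(': depth becomes 2
  Position 2 ')': depth becomes 1
  Position 3 '(': depth becomes 2
  Position 4 ')': depth becomes 1
  Position 5 ')': depth becomes 0
  Position 6 '(': depth becomes 1
  Position 7 ')': depth becomes 0
  Position 8 '(': depth becomes 1
  Position 9 ')': depth becomes 0
  Position 10 '(': depth becomes 1
  Position 11 ')': depth becomes 0
  Position 12 '(': depth becomes 1
  Position 13 ')': depth becomes 0
Maximum depth reached: 2

2


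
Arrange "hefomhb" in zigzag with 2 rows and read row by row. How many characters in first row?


Zigzag "hefomhb" into 2 rows:
Placing characters:
  'h' => row 0
  'e' => row 1
  'f' => row 0
  'o' => row 1
  'm' => row 0
  'h' => row 1
  'b' => row 0
Rows:
  Row 0: "hfmb"
  Row 1: "eoh"
First row length: 4

4


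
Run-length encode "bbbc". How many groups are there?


Input: bbbc
Scanning for consecutive runs:
  Group 1: 'b' x 3 (positions 0-2)
  Group 2: 'c' x 1 (positions 3-3)
Total groups: 2

2


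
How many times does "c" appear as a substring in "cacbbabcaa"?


Searching for "c" in "cacbbabcaa"
Scanning each position:
  Position 0: "c" => MATCH
  Position 1: "a" => no
  Position 2: "c" => MATCH
  Position 3: "b" => no
  Position 4: "b" => no
  Position 5: "a" => no
  Position 6: "b" => no
  Position 7: "c" => MATCH
  Position 8: "a" => no
  Position 9: "a" => no
Total occurrences: 3

3


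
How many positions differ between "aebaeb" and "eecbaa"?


Comparing "aebaeb" and "eecbaa" position by position:
  Position 0: 'a' vs 'e' => DIFFER
  Position 1: 'e' vs 'e' => same
  Position 2: 'b' vs 'c' => DIFFER
  Position 3: 'a' vs 'b' => DIFFER
  Position 4: 'e' vs 'a' => DIFFER
  Position 5: 'b' vs 'a' => DIFFER
Positions that differ: 5

5


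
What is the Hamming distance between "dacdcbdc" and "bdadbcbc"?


Comparing "dacdcbdc" and "bdadbcbc" position by position:
  Position 0: 'd' vs 'b' => differ
  Position 1: 'a' vs 'd' => differ
  Position 2: 'c' vs 'a' => differ
  Position 3: 'd' vs 'd' => same
  Position 4: 'c' vs 'b' => differ
  Position 5: 'b' vs 'c' => differ
  Position 6: 'd' vs 'b' => differ
  Position 7: 'c' vs 'c' => same
Total differences (Hamming distance): 6

6


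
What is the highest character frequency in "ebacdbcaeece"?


Input: ebacdbcaeece
Character counts:
  'a': 2
  'b': 2
  'c': 3
  'd': 1
  'e': 4
Maximum frequency: 4

4


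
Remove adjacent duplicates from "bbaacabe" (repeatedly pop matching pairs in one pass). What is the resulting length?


Input: bbaacabe
Stack-based adjacent duplicate removal:
  Read 'b': push. Stack: b
  Read 'b': matches stack top 'b' => pop. Stack: (empty)
  Read 'a': push. Stack: a
  Read 'a': matches stack top 'a' => pop. Stack: (empty)
  Read 'c': push. Stack: c
  Read 'a': push. Stack: ca
  Read 'b': push. Stack: cab
  Read 'e': push. Stack: cabe
Final stack: "cabe" (length 4)

4


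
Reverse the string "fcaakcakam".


Input: fcaakcakam
Reading characters right to left:
  Position 9: 'm'
  Position 8: 'a'
  Position 7: 'k'
  Position 6: 'a'
  Position 5: 'c'
  Position 4: 'k'
  Position 3: 'a'
  Position 2: 'a'
  Position 1: 'c'
  Position 0: 'f'
Reversed: makackaacf

makackaacf


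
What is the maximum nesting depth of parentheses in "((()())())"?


Input: "((()())())"
Tracking depth:
  Position 0 '(': depth becomes 1
  Position 1 '(': depth becomes 2
  Position 2 '(': depth becomes 3
  Position 3 ')': depth becomes 2
  Position 4 '(': depth becomes 3
  Position 5 ')': depth becomes 2
  Position 6 ')': depth becomes 1
  Position 7 '(': depth becomes 2
  Position 8 ')': depth becomes 1
  Position 9 ')': depth becomes 0
Maximum depth reached: 3

3


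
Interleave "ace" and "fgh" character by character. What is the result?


Interleaving "ace" and "fgh":
  Position 0: 'a' from first, 'f' from second => "af"
  Position 1: 'c' from first, 'g' from second => "cg"
  Position 2: 'e' from first, 'h' from second => "eh"
Result: afcgeh

afcgeh


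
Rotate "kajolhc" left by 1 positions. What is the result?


Input: "kajolhc", rotate left by 1
First 1 characters: "k"
Remaining characters: "ajolhc"
Concatenate remaining + first: "ajolhc" + "k" = "ajolhck"

ajolhck


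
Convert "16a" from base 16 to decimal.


Input: "16a" in base 16
Positional expansion:
  Digit '1' (value 1) x 16^2 = 256
  Digit '6' (value 6) x 16^1 = 96
  Digit 'a' (value 10) x 16^0 = 10
Sum = 362

362


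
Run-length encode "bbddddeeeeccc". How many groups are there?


Input: bbddddeeeeccc
Scanning for consecutive runs:
  Group 1: 'b' x 2 (positions 0-1)
  Group 2: 'd' x 4 (positions 2-5)
  Group 3: 'e' x 4 (positions 6-9)
  Group 4: 'c' x 3 (positions 10-12)
Total groups: 4

4


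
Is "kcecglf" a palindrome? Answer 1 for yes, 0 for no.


Input: kcecglf
Reversed: flgceck
  Compare pos 0 ('k') with pos 6 ('f'): MISMATCH
  Compare pos 1 ('c') with pos 5 ('l'): MISMATCH
  Compare pos 2 ('e') with pos 4 ('g'): MISMATCH
Result: not a palindrome

0


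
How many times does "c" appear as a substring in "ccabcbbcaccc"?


Searching for "c" in "ccabcbbcaccc"
Scanning each position:
  Position 0: "c" => MATCH
  Position 1: "c" => MATCH
  Position 2: "a" => no
  Position 3: "b" => no
  Position 4: "c" => MATCH
  Position 5: "b" => no
  Position 6: "b" => no
  Position 7: "c" => MATCH
  Position 8: "a" => no
  Position 9: "c" => MATCH
  Position 10: "c" => MATCH
  Position 11: "c" => MATCH
Total occurrences: 7

7


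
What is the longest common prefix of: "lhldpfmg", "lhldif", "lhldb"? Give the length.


Words: lhldpfmg, lhldif, lhldb
  Position 0: all 'l' => match
  Position 1: all 'h' => match
  Position 2: all 'l' => match
  Position 3: all 'd' => match
  Position 4: ('p', 'i', 'b') => mismatch, stop
LCP = "lhld" (length 4)

4


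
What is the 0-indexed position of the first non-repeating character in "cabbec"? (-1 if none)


Input: cabbec
Character frequencies:
  'a': 1
  'b': 2
  'c': 2
  'e': 1
Scanning left to right for freq == 1:
  Position 0 ('c'): freq=2, skip
  Position 1 ('a'): unique! => answer = 1

1


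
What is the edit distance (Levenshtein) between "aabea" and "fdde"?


Computing edit distance: "aabea" -> "fdde"
DP table:
           f    d    d    e
      0    1    2    3    4
  a   1    1    2    3    4
  a   2    2    2    3    4
  b   3    3    3    3    4
  e   4    4    4    4    3
  a   5    5    5    5    4
Edit distance = dp[5][4] = 4

4
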